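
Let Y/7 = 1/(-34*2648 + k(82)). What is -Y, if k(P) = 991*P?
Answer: 7/8770 ≈ 0.00079818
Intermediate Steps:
Y = -7/8770 (Y = 7/(-34*2648 + 991*82) = 7/(-90032 + 81262) = 7/(-8770) = 7*(-1/8770) = -7/8770 ≈ -0.00079818)
-Y = -1*(-7/8770) = 7/8770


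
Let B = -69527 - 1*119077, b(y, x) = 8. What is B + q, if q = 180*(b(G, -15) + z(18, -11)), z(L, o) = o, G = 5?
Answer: -189144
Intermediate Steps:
B = -188604 (B = -69527 - 119077 = -188604)
q = -540 (q = 180*(8 - 11) = 180*(-3) = -540)
B + q = -188604 - 540 = -189144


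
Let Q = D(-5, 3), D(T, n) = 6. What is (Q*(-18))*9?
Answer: -972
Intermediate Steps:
Q = 6
(Q*(-18))*9 = (6*(-18))*9 = -108*9 = -972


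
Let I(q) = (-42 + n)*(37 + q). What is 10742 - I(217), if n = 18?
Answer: 16838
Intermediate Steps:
I(q) = -888 - 24*q (I(q) = (-42 + 18)*(37 + q) = -24*(37 + q) = -888 - 24*q)
10742 - I(217) = 10742 - (-888 - 24*217) = 10742 - (-888 - 5208) = 10742 - 1*(-6096) = 10742 + 6096 = 16838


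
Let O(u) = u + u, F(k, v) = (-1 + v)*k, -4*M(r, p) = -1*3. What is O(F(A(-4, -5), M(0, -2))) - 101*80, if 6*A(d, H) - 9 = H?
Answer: -24241/3 ≈ -8080.3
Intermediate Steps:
A(d, H) = 3/2 + H/6
M(r, p) = ¾ (M(r, p) = -(-1)*3/4 = -¼*(-3) = ¾)
F(k, v) = k*(-1 + v)
O(u) = 2*u
O(F(A(-4, -5), M(0, -2))) - 101*80 = 2*((3/2 + (⅙)*(-5))*(-1 + ¾)) - 101*80 = 2*((3/2 - ⅚)*(-¼)) - 8080 = 2*((⅔)*(-¼)) - 8080 = 2*(-⅙) - 8080 = -⅓ - 8080 = -24241/3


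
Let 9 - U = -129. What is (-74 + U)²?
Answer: 4096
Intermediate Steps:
U = 138 (U = 9 - 1*(-129) = 9 + 129 = 138)
(-74 + U)² = (-74 + 138)² = 64² = 4096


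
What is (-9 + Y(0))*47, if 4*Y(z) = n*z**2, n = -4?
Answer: -423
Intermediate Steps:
Y(z) = -z**2 (Y(z) = (-4*z**2)/4 = -z**2)
(-9 + Y(0))*47 = (-9 - 1*0**2)*47 = (-9 - 1*0)*47 = (-9 + 0)*47 = -9*47 = -423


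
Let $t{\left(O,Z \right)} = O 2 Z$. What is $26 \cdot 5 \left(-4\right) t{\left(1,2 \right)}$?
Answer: $-2080$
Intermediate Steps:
$t{\left(O,Z \right)} = 2 O Z$
$26 \cdot 5 \left(-4\right) t{\left(1,2 \right)} = 26 \cdot 5 \left(-4\right) 2 \cdot 1 \cdot 2 = 26 \left(-20\right) 4 = \left(-520\right) 4 = -2080$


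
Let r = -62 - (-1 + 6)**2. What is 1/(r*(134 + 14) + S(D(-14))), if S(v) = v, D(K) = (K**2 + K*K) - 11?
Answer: -1/12495 ≈ -8.0032e-5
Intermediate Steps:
D(K) = -11 + 2*K**2 (D(K) = (K**2 + K**2) - 11 = 2*K**2 - 11 = -11 + 2*K**2)
r = -87 (r = -62 - 1*5**2 = -62 - 1*25 = -62 - 25 = -87)
1/(r*(134 + 14) + S(D(-14))) = 1/(-87*(134 + 14) + (-11 + 2*(-14)**2)) = 1/(-87*148 + (-11 + 2*196)) = 1/(-12876 + (-11 + 392)) = 1/(-12876 + 381) = 1/(-12495) = -1/12495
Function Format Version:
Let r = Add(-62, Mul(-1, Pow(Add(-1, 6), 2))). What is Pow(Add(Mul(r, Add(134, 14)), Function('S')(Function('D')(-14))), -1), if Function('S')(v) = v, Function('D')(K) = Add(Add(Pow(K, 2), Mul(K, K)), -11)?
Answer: Rational(-1, 12495) ≈ -8.0032e-5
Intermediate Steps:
Function('D')(K) = Add(-11, Mul(2, Pow(K, 2))) (Function('D')(K) = Add(Add(Pow(K, 2), Pow(K, 2)), -11) = Add(Mul(2, Pow(K, 2)), -11) = Add(-11, Mul(2, Pow(K, 2))))
r = -87 (r = Add(-62, Mul(-1, Pow(5, 2))) = Add(-62, Mul(-1, 25)) = Add(-62, -25) = -87)
Pow(Add(Mul(r, Add(134, 14)), Function('S')(Function('D')(-14))), -1) = Pow(Add(Mul(-87, Add(134, 14)), Add(-11, Mul(2, Pow(-14, 2)))), -1) = Pow(Add(Mul(-87, 148), Add(-11, Mul(2, 196))), -1) = Pow(Add(-12876, Add(-11, 392)), -1) = Pow(Add(-12876, 381), -1) = Pow(-12495, -1) = Rational(-1, 12495)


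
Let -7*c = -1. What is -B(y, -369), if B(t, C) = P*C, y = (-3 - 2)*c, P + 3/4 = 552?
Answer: 813645/4 ≈ 2.0341e+5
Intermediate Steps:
c = ⅐ (c = -⅐*(-1) = ⅐ ≈ 0.14286)
P = 2205/4 (P = -¾ + 552 = 2205/4 ≈ 551.25)
y = -5/7 (y = (-3 - 2)*(⅐) = -5*⅐ = -5/7 ≈ -0.71429)
B(t, C) = 2205*C/4
-B(y, -369) = -2205*(-369)/4 = -1*(-813645/4) = 813645/4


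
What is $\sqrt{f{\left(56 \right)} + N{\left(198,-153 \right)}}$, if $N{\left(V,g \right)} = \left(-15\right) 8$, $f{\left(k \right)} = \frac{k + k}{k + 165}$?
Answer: $\frac{2 i \sqrt{1459042}}{221} \approx 10.931 i$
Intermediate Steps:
$f{\left(k \right)} = \frac{2 k}{165 + k}$
$N{\left(V,g \right)} = -120$
$\sqrt{f{\left(56 \right)} + N{\left(198,-153 \right)}} = \sqrt{2 \cdot 56 \frac{1}{165 + 56} - 120} = \sqrt{2 \cdot 56 \cdot \frac{1}{221} - 120} = \sqrt{\frac{112}{221} - 120} = \sqrt{- \frac{26408}{221}} = \frac{2 i \sqrt{1459042}}{221}$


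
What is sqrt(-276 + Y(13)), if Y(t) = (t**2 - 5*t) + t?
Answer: I*sqrt(159) ≈ 12.61*I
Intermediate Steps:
Y(t) = t**2 - 4*t
sqrt(-276 + Y(13)) = sqrt(-276 + 13*(-4 + 13)) = sqrt(-276 + 13*9) = sqrt(-276 + 117) = sqrt(-159) = I*sqrt(159)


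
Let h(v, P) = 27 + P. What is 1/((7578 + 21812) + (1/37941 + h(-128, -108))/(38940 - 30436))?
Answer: 80662566/2370672046435 ≈ 3.4025e-5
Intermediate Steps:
1/((7578 + 21812) + (1/37941 + h(-128, -108))/(38940 - 30436)) = 1/((7578 + 21812) + (1/37941 + (27 - 108))/(38940 - 30436)) = 1/(29390 + (1/37941 - 81)/8504) = 1/(29390 - 3073220/37941*1/8504) = 1/(29390 - 768305/80662566) = 1/(2370672046435/80662566) = 80662566/2370672046435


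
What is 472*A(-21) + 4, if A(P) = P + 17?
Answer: -1884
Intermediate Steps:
A(P) = 17 + P
472*A(-21) + 4 = 472*(17 - 21) + 4 = 472*(-4) + 4 = -1888 + 4 = -1884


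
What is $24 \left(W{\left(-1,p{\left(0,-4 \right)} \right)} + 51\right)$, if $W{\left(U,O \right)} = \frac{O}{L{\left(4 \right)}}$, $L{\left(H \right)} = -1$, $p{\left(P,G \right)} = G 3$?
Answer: $1512$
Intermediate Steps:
$p{\left(P,G \right)} = 3 G$
$W{\left(U,O \right)} = - O$ ($W{\left(U,O \right)} = \frac{O}{-1} = O \left(-1\right) = - O$)
$24 \left(W{\left(-1,p{\left(0,-4 \right)} \right)} + 51\right) = 24 \left(- 3 \left(-4\right) + 51\right) = 24 \left(\left(-1\right) \left(-12\right) + 51\right) = 24 \left(12 + 51\right) = 24 \cdot 63 = 1512$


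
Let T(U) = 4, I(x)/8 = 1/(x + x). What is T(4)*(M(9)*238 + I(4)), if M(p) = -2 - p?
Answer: -10468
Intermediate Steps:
I(x) = 4/x (I(x) = 8/(x + x) = 8/((2*x)) = 8*(1/(2*x)) = 4/x)
T(4)*(M(9)*238 + I(4)) = 4*((-2 - 1*9)*238 + 4/4) = 4*((-2 - 9)*238 + 4*(¼)) = 4*(-11*238 + 1) = 4*(-2618 + 1) = 4*(-2617) = -10468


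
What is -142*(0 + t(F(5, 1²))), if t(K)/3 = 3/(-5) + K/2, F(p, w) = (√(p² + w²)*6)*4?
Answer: 1278/5 - 5112*√26 ≈ -25811.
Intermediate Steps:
F(p, w) = 24*√(p² + w²) (F(p, w) = (6*√(p² + w²))*4 = 24*√(p² + w²))
t(K) = -9/5 + 3*K/2 (t(K) = 3*(3/(-5) + K/2) = 3*(3*(-⅕) + K*(½)) = 3*(-⅗ + K/2) = -9/5 + 3*K/2)
-142*(0 + t(F(5, 1²))) = -142*(0 + (-9/5 + 3*(24*√(5² + (1²)²))/2)) = -142*(0 + (-9/5 + 3*(24*√(25 + 1²))/2)) = -142*(0 + (-9/5 + 3*(24*√(25 + 1))/2)) = -142*(0 + (-9/5 + 3*(24*√26)/2)) = -142*(0 + (-9/5 + 36*√26)) = -142*(-9/5 + 36*√26) = 1278/5 - 5112*√26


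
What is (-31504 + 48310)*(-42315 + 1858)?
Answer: -679920342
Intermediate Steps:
(-31504 + 48310)*(-42315 + 1858) = 16806*(-40457) = -679920342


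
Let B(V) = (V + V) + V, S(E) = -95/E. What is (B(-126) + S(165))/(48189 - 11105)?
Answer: -12493/1223772 ≈ -0.010209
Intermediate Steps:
B(V) = 3*V (B(V) = 2*V + V = 3*V)
(B(-126) + S(165))/(48189 - 11105) = (3*(-126) - 95/165)/(48189 - 11105) = (-378 - 95*1/165)/37084 = (-378 - 19/33)*(1/37084) = -12493/33*1/37084 = -12493/1223772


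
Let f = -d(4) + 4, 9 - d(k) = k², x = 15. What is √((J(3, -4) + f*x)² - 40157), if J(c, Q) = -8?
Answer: 2*I*√3877 ≈ 124.53*I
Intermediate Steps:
d(k) = 9 - k²
f = 11 (f = -(9 - 1*4²) + 4 = -(9 - 1*16) + 4 = -(9 - 16) + 4 = -1*(-7) + 4 = 7 + 4 = 11)
√((J(3, -4) + f*x)² - 40157) = √((-8 + 11*15)² - 40157) = √((-8 + 165)² - 40157) = √(157² - 40157) = √(24649 - 40157) = √(-15508) = 2*I*√3877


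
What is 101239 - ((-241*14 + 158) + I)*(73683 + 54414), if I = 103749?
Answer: -12877874462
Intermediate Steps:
101239 - ((-241*14 + 158) + I)*(73683 + 54414) = 101239 - ((-241*14 + 158) + 103749)*(73683 + 54414) = 101239 - ((-3374 + 158) + 103749)*128097 = 101239 - (-3216 + 103749)*128097 = 101239 - 100533*128097 = 101239 - 1*12877975701 = 101239 - 12877975701 = -12877874462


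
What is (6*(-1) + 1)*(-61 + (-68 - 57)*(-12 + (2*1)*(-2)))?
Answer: -9695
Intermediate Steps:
(6*(-1) + 1)*(-61 + (-68 - 57)*(-12 + (2*1)*(-2))) = (-6 + 1)*(-61 - 125*(-12 + 2*(-2))) = -5*(-61 - 125*(-12 - 4)) = -5*(-61 - 125*(-16)) = -5*(-61 + 2000) = -5*1939 = -9695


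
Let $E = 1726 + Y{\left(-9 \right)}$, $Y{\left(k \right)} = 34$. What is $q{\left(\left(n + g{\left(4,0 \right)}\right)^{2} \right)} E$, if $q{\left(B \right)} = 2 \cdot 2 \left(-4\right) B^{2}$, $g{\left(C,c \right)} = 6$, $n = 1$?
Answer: $-67612160$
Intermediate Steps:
$q{\left(B \right)} = - 16 B^{2}$ ($q{\left(B \right)} = 2 \left(-8\right) B^{2} = - 16 B^{2}$)
$E = 1760$ ($E = 1726 + 34 = 1760$)
$q{\left(\left(n + g{\left(4,0 \right)}\right)^{2} \right)} E = - 16 \left(\left(1 + 6\right)^{2}\right)^{2} \cdot 1760 = - 16 \left(7^{2}\right)^{2} \cdot 1760 = - 16 \cdot 49^{2} \cdot 1760 = \left(-16\right) 2401 \cdot 1760 = \left(-38416\right) 1760 = -67612160$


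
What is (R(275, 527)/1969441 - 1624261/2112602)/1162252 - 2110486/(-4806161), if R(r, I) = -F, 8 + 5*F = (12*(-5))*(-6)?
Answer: 51028498474174168838121671/116206195506917027101018520 ≈ 0.43912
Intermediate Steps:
F = 352/5 (F = -8/5 + ((12*(-5))*(-6))/5 = -8/5 + (-60*(-6))/5 = -8/5 + (⅕)*360 = -8/5 + 72 = 352/5 ≈ 70.400)
R(r, I) = -352/5 (R(r, I) = -1*352/5 = -352/5)
(R(275, 527)/1969441 - 1624261/2112602)/1162252 - 2110486/(-4806161) = (-352/5/1969441 - 1624261/2112602)/1162252 - 2110486/(-4806161) = (-352/5*1/1969441 - 1624261*1/2112602)*(1/1162252) - 2110486*(-1/4806161) = (-352/9847205 - 1624261/2112602)*(1/1162252) + 2110486/4806161 = -15995174676409/20803224977410*1/1162252 + 2110486/4806161 = -15995174676409/24178589836444727320 + 2110486/4806161 = 51028498474174168838121671/116206195506917027101018520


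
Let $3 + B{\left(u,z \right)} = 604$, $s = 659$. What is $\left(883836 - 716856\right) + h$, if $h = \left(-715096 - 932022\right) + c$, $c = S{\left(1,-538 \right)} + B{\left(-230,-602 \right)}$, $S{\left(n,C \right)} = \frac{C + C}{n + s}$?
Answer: $- \frac{244123874}{165} \approx -1.4795 \cdot 10^{6}$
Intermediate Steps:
$B{\left(u,z \right)} = 601$ ($B{\left(u,z \right)} = -3 + 604 = 601$)
$S{\left(n,C \right)} = \frac{2 C}{659 + n}$ ($S{\left(n,C \right)} = \frac{C + C}{n + 659} = \frac{2 C}{659 + n}$)
$c = \frac{98896}{165}$ ($c = 2 \left(-538\right) \frac{1}{659 + 1} + 601 = 2 \left(-538\right) \frac{1}{660} + 601 = - \frac{269}{165} + 601 = \frac{98896}{165} \approx 599.37$)
$h = - \frac{271675574}{165}$ ($h = \left(-715096 - 932022\right) + \frac{98896}{165} = -1647118 + \frac{98896}{165} = - \frac{271675574}{165} \approx -1.6465 \cdot 10^{6}$)
$\left(883836 - 716856\right) + h = \left(883836 - 716856\right) - \frac{271675574}{165} = 166980 - \frac{271675574}{165} = - \frac{244123874}{165}$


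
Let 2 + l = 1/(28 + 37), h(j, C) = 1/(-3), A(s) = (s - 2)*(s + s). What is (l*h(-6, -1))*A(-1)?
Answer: 258/65 ≈ 3.9692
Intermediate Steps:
A(s) = 2*s*(-2 + s) (A(s) = (-2 + s)*(2*s) = 2*s*(-2 + s))
h(j, C) = -1/3
l = -129/65 (l = -2 + 1/(28 + 37) = -2 + 1/65 = -129/65 ≈ -1.9846)
(l*h(-6, -1))*A(-1) = (-129/65*(-1/3))*(2*(-1)*(-2 - 1)) = 43*(2*(-1)*(-3))/65 = (43/65)*6 = 258/65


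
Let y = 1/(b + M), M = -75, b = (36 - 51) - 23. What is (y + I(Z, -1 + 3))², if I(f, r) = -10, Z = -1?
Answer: 1279161/12769 ≈ 100.18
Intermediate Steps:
b = -38 (b = -15 - 23 = -38)
y = -1/113 (y = 1/(-38 - 75) = 1/(-113) = -1/113 ≈ -0.0088496)
(y + I(Z, -1 + 3))² = (-1/113 - 10)² = (-1131/113)² = 1279161/12769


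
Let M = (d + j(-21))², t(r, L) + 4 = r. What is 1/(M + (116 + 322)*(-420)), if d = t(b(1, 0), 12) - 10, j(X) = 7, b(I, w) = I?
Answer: -1/183924 ≈ -5.4370e-6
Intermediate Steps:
t(r, L) = -4 + r
d = -13 (d = (-4 + 1) - 10 = -3 - 10 = -13)
M = 36 (M = (-13 + 7)² = (-6)² = 36)
1/(M + (116 + 322)*(-420)) = 1/(36 + (116 + 322)*(-420)) = 1/(36 + 438*(-420)) = 1/(36 - 183960) = 1/(-183924) = -1/183924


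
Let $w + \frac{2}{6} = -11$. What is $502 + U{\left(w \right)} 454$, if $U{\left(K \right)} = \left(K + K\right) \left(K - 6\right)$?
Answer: $\frac{1609862}{9} \approx 1.7887 \cdot 10^{5}$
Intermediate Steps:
$w = - \frac{34}{3}$ ($w = - \frac{1}{3} - 11 = - \frac{34}{3} \approx -11.333$)
$U{\left(K \right)} = 2 K \left(-6 + K\right)$
$502 + U{\left(w \right)} 454 = 502 + 2 \left(- \frac{34}{3}\right) \left(-6 - \frac{34}{3}\right) 454 = 502 + 2 \left(- \frac{34}{3}\right) \left(- \frac{52}{3}\right) 454 = 502 + \frac{3536}{9} \cdot 454 = 502 + \frac{1605344}{9} = \frac{1609862}{9}$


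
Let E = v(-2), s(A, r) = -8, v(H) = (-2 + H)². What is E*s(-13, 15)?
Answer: -128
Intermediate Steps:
E = 16 (E = (-2 - 2)² = (-4)² = 16)
E*s(-13, 15) = 16*(-8) = -128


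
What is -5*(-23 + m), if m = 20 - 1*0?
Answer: 15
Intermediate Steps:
m = 20 (m = 20 + 0 = 20)
-5*(-23 + m) = -5*(-23 + 20) = -5*(-3) = 15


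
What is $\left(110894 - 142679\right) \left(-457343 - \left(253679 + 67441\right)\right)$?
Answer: $24743446455$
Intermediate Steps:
$\left(110894 - 142679\right) \left(-457343 - \left(253679 + 67441\right)\right) = - 31785 \left(-457343 - 321120\right) = \left(-31785\right) \left(-778463\right) = 24743446455$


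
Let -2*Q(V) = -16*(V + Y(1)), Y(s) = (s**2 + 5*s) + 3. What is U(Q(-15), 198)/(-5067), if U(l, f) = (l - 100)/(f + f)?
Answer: 37/501633 ≈ 7.3759e-5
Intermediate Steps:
Y(s) = 3 + s**2 + 5*s
Q(V) = 72 + 8*V (Q(V) = -(-8)*(V + (3 + 1**2 + 5*1)) = -(-8)*(V + (3 + 1 + 5)) = -(-8)*(V + 9) = -(-8)*(9 + V) = -(-144 - 16*V)/2 = 72 + 8*V)
U(l, f) = (-100 + l)/(2*f) (U(l, f) = (-100 + l)/((2*f)) = (-100 + l)*(1/(2*f)) = (-100 + l)/(2*f))
U(Q(-15), 198)/(-5067) = ((1/2)*(-100 + (72 + 8*(-15)))/198)/(-5067) = ((1/2)*(1/198)*(-100 + (72 - 120)))*(-1/5067) = ((1/2)*(1/198)*(-100 - 48))*(-1/5067) = ((1/2)*(1/198)*(-148))*(-1/5067) = -37/99*(-1/5067) = 37/501633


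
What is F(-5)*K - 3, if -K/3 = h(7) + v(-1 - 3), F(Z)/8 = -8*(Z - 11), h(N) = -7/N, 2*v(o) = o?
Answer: 9213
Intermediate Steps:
v(o) = o/2
F(Z) = 704 - 64*Z (F(Z) = 8*(-8*(Z - 11)) = 8*(-8*(-11 + Z)) = 8*(88 - 8*Z) = 704 - 64*Z)
K = 9 (K = -3*(-7/7 + (-1 - 3)/2) = -3*(-7*⅐ + (½)*(-4)) = -3*(-1 - 2) = -3*(-3) = 9)
F(-5)*K - 3 = (704 - 64*(-5))*9 - 3 = (704 + 320)*9 - 3 = 1024*9 - 3 = 9216 - 3 = 9213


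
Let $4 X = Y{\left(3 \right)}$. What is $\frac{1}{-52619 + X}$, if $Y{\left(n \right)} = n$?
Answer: $- \frac{4}{210473} \approx -1.9005 \cdot 10^{-5}$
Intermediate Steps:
$X = \frac{3}{4}$ ($X = \frac{1}{4} \cdot 3 = \frac{3}{4} \approx 0.75$)
$\frac{1}{-52619 + X} = \frac{1}{-52619 + \frac{3}{4}} = \frac{1}{- \frac{210473}{4}} = - \frac{4}{210473}$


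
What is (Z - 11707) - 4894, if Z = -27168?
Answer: -43769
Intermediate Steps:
(Z - 11707) - 4894 = (-27168 - 11707) - 4894 = -38875 - 4894 = -43769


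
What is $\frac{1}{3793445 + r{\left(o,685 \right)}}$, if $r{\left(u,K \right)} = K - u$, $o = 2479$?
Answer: $\frac{1}{3791651} \approx 2.6374 \cdot 10^{-7}$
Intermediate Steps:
$\frac{1}{3793445 + r{\left(o,685 \right)}} = \frac{1}{3793445 + \left(685 - 2479\right)} = \frac{1}{3793445 - 1794} = \frac{1}{3791651}$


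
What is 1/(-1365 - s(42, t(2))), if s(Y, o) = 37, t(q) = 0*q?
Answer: -1/1402 ≈ -0.00071327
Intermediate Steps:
t(q) = 0
1/(-1365 - s(42, t(2))) = 1/(-1365 - 1*37) = 1/(-1365 - 37) = 1/(-1402) = -1/1402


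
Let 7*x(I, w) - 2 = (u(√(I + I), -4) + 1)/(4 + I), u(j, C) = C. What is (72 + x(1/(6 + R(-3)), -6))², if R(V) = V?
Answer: 43151761/8281 ≈ 5210.9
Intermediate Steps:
x(I, w) = 2/7 - 3/(7*(4 + I)) (x(I, w) = 2/7 + ((-4 + 1)/(4 + I))/7 = 2/7 + (-3/(4 + I))/7 = 2/7 - 3/(7*(4 + I)))
(72 + x(1/(6 + R(-3)), -6))² = (72 + (5 + 2/(6 - 3))/(7*(4 + 1/(6 - 3))))² = (72 + (5 + 2/3)/(7*(4 + 1/3)))² = (72 + (5 + 2*(⅓))/(7*(4 + ⅓)))² = (72 + (5 + ⅔)/(7*(13/3)))² = (72 + (⅐)*(3/13)*(17/3))² = (72 + 17/91)² = (6569/91)² = 43151761/8281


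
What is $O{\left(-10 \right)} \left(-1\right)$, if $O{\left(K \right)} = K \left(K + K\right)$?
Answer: $-200$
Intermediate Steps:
$O{\left(K \right)} = 2 K^{2}$ ($O{\left(K \right)} = K 2 K = 2 K^{2}$)
$O{\left(-10 \right)} \left(-1\right) = 2 \left(-10\right)^{2} \left(-1\right) = 2 \cdot 100 \left(-1\right) = 200 \left(-1\right) = -200$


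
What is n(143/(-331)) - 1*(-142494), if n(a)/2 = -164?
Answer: 142166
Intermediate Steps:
n(a) = -328 (n(a) = 2*(-164) = -328)
n(143/(-331)) - 1*(-142494) = -328 - 1*(-142494) = -328 + 142494 = 142166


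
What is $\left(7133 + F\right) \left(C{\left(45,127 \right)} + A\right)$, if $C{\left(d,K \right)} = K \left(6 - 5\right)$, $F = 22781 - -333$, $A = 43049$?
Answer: $1305944472$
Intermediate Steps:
$F = 23114$ ($F = 22781 + 333 = 23114$)
$C{\left(d,K \right)} = K$ ($C{\left(d,K \right)} = K 1 = K$)
$\left(7133 + F\right) \left(C{\left(45,127 \right)} + A\right) = \left(7133 + 23114\right) \left(127 + 43049\right) = 30247 \cdot 43176 = 1305944472$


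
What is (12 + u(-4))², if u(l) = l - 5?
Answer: 9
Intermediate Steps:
u(l) = -5 + l
(12 + u(-4))² = (12 + (-5 - 4))² = (12 - 9)² = 3² = 9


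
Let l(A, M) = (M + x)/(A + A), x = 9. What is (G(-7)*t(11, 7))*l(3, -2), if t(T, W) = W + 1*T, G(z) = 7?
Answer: 147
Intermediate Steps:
l(A, M) = (9 + M)/(2*A) (l(A, M) = (M + 9)/(A + A) = (9 + M)/((2*A)) = (9 + M)*(1/(2*A)) = (9 + M)/(2*A))
t(T, W) = T + W (t(T, W) = W + T = T + W)
(G(-7)*t(11, 7))*l(3, -2) = (7*(11 + 7))*((½)*(9 - 2)/3) = (7*18)*((½)*(⅓)*7) = 126*(7/6) = 147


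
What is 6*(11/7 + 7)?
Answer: 360/7 ≈ 51.429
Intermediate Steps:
6*(11/7 + 7) = 6*(60/7) = 360/7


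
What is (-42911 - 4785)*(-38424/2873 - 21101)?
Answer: 2893315530512/2873 ≈ 1.0071e+9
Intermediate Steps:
(-42911 - 4785)*(-38424/2873 - 21101) = -47696*(-38424*1/2873 - 21101) = -47696*(-38424/2873 - 21101) = -47696*(-60661597/2873) = 2893315530512/2873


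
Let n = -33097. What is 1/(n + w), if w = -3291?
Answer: -1/36388 ≈ -2.7482e-5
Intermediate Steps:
1/(n + w) = 1/(-33097 - 3291) = 1/(-36388) = -1/36388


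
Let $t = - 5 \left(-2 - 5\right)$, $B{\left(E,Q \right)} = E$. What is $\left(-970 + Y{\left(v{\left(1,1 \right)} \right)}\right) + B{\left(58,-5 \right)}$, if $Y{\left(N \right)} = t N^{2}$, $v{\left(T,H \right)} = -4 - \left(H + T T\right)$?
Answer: $348$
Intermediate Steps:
$v{\left(T,H \right)} = -4 - H - T^{2}$ ($v{\left(T,H \right)} = -4 - \left(H + T^{2}\right) = -4 - H - T^{2}$)
$t = 35$ ($t = \left(-5\right) \left(-7\right) = 35$)
$Y{\left(N \right)} = 35 N^{2}$
$\left(-970 + Y{\left(v{\left(1,1 \right)} \right)}\right) + B{\left(58,-5 \right)} = \left(-970 + 35 \left(-4 - 1 - 1^{2}\right)^{2}\right) + 58 = \left(-970 + 35 \left(-4 - 1 - 1\right)^{2}\right) + 58 = \left(-970 + 35 \left(-6\right)^{2}\right) + 58 = \left(-970 + 35 \cdot 36\right) + 58 = \left(-970 + 1260\right) + 58 = 290 + 58 = 348$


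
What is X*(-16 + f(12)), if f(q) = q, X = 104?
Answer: -416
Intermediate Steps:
X*(-16 + f(12)) = 104*(-16 + 12) = 104*(-4) = -416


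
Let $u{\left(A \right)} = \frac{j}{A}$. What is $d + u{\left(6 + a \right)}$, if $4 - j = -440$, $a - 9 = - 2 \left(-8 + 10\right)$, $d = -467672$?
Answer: $- \frac{5143948}{11} \approx -4.6763 \cdot 10^{5}$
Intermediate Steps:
$a = 5$ ($a = 9 - 2 \left(-8 + 10\right) = 9 - 4 = 5$)
$j = 444$ ($j = 4 - -440 = 4 + 440 = 444$)
$u{\left(A \right)} = \frac{444}{A}$
$d + u{\left(6 + a \right)} = -467672 + \frac{444}{6 + 5} = -467672 + \frac{444}{11} = - \frac{5143948}{11}$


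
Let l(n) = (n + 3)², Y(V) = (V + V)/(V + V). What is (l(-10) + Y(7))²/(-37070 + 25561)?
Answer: -2500/11509 ≈ -0.21722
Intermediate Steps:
Y(V) = 1 (Y(V) = (2*V)/((2*V)) = (2*V)*(1/(2*V)) = 1)
l(n) = (3 + n)²
(l(-10) + Y(7))²/(-37070 + 25561) = ((3 - 10)² + 1)²/(-37070 + 25561) = ((-7)² + 1)²/(-11509) = (49 + 1)²*(-1/11509) = 50²*(-1/11509) = 2500*(-1/11509) = -2500/11509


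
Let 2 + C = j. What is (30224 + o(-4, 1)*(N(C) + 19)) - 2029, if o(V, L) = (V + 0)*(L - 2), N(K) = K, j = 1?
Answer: 28267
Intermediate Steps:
C = -1 (C = -2 + 1 = -1)
o(V, L) = V*(-2 + L)
(30224 + o(-4, 1)*(N(C) + 19)) - 2029 = (30224 + (-4*(-2 + 1))*(-1 + 19)) - 2029 = (30224 - 4*(-1)*18) - 2029 = (30224 + 4*18) - 2029 = (30224 + 72) - 2029 = 30296 - 2029 = 28267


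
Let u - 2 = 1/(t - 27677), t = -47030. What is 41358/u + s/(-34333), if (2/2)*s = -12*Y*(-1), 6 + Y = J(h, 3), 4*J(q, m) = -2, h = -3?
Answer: 8159983388424/394599733 ≈ 20679.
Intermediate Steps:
J(q, m) = -½ (J(q, m) = (¼)*(-2) = -½)
Y = -13/2 (Y = -6 - ½ = -13/2 ≈ -6.5000)
u = 149413/74707 (u = 2 + 1/(-47030 - 27677) = 2 + 1/(-74707) = 2 - 1/74707 = 149413/74707 ≈ 2.0000)
s = -78 (s = -12*(-13/2)*(-1) = 78*(-1) = -78)
41358/u + s/(-34333) = 41358/(149413/74707) - 78/(-34333) = 41358*(74707/149413) - 78*(-1/34333) = 3089732106/149413 + 6/2641 = 8159983388424/394599733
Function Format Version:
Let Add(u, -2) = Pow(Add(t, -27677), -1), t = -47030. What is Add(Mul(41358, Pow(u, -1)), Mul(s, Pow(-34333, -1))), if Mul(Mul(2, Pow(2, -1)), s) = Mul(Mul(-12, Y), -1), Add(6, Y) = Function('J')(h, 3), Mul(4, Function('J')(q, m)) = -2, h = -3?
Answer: Rational(8159983388424, 394599733) ≈ 20679.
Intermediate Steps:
Function('J')(q, m) = Rational(-1, 2) (Function('J')(q, m) = Mul(Rational(1, 4), -2) = Rational(-1, 2))
Y = Rational(-13, 2) (Y = Add(-6, Rational(-1, 2)) = Rational(-13, 2) ≈ -6.5000)
u = Rational(149413, 74707) (u = Add(2, Pow(Add(-47030, -27677), -1)) = Add(2, Pow(-74707, -1)) = Add(2, Rational(-1, 74707)) = Rational(149413, 74707) ≈ 2.0000)
s = -78 (s = Mul(Mul(-12, Rational(-13, 2)), -1) = Mul(78, -1) = -78)
Add(Mul(41358, Pow(u, -1)), Mul(s, Pow(-34333, -1))) = Add(Mul(41358, Pow(Rational(149413, 74707), -1)), Mul(-78, Pow(-34333, -1))) = Add(Mul(41358, Rational(74707, 149413)), Mul(-78, Rational(-1, 34333))) = Add(Rational(3089732106, 149413), Rational(6, 2641)) = Rational(8159983388424, 394599733)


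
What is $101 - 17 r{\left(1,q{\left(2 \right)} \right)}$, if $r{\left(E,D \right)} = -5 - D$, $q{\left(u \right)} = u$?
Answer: $220$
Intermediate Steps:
$101 - 17 r{\left(1,q{\left(2 \right)} \right)} = 101 - 17 \left(-5 - 2\right) = 101 - -119 = 101 + 119 = 220$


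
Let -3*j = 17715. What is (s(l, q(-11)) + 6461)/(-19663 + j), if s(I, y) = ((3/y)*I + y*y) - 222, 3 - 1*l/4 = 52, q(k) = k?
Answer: -17637/70312 ≈ -0.25084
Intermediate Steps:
l = -196 (l = 12 - 4*52 = 12 - 208 = -196)
s(I, y) = -222 + y**2 + 3*I/y (s(I, y) = (3*I/y + y**2) - 222 = (y**2 + 3*I/y) - 222 = -222 + y**2 + 3*I/y)
j = -5905 (j = -1/3*17715 = -5905)
(s(l, q(-11)) + 6461)/(-19663 + j) = ((-222 + (-11)**2 + 3*(-196)/(-11)) + 6461)/(-19663 - 5905) = ((-222 + 121 + 3*(-196)*(-1/11)) + 6461)/(-25568) = ((-222 + 121 + 588/11) + 6461)*(-1/25568) = (-523/11 + 6461)*(-1/25568) = (70548/11)*(-1/25568) = -17637/70312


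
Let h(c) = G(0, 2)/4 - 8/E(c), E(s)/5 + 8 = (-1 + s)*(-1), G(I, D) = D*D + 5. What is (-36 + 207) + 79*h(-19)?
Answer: 20293/60 ≈ 338.22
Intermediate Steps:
G(I, D) = 5 + D**2 (G(I, D) = D**2 + 5 = 5 + D**2)
E(s) = -35 - 5*s (E(s) = -40 + 5*((-1 + s)*(-1)) = -40 + 5*(1 - s) = -40 + (5 - 5*s) = -35 - 5*s)
h(c) = 9/4 - 8/(-35 - 5*c) (h(c) = (5 + 2**2)/4 - 8/(-35 - 5*c) = (5 + 4)*(1/4) - 8/(-35 - 5*c) = 9*(1/4) - 8/(-35 - 5*c) = 9/4 - 8/(-35 - 5*c))
(-36 + 207) + 79*h(-19) = (-36 + 207) + 79*((347 + 45*(-19))/(20*(7 - 19))) = 171 + 79*((1/20)*(347 - 855)/(-12)) = 171 + 79*((1/20)*(-1/12)*(-508)) = 171 + 79*(127/60) = 171 + 10033/60 = 20293/60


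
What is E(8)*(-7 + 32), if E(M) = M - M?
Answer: 0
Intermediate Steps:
E(M) = 0
E(8)*(-7 + 32) = 0*(-7 + 32) = 0*25 = 0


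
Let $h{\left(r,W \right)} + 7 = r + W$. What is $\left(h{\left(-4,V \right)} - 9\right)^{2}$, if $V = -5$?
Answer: $625$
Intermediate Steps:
$h{\left(r,W \right)} = -7 + W + r$ ($h{\left(r,W \right)} = -7 + \left(r + W\right) = -7 + \left(W + r\right) = -7 + W + r$)
$\left(h{\left(-4,V \right)} - 9\right)^{2} = \left(\left(-7 - 5 - 4\right) - 9\right)^{2} = \left(-16 - 9\right)^{2} = \left(-25\right)^{2} = 625$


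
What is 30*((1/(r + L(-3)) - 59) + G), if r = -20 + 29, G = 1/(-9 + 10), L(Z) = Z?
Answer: -1735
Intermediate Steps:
G = 1 (G = 1/1 = 1)
r = 9
30*((1/(r + L(-3)) - 59) + G) = 30*((1/(9 - 3) - 59) + 1) = 30*((1/6 - 59) + 1) = 30*(-353/6 + 1) = 30*(-347/6) = -1735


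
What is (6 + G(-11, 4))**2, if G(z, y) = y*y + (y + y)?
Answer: 900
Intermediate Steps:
G(z, y) = y**2 + 2*y
(6 + G(-11, 4))**2 = (6 + 4*(2 + 4))**2 = (6 + 4*6)**2 = (6 + 24)**2 = 30**2 = 900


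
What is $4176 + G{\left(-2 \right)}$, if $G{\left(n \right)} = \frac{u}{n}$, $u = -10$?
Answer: $4181$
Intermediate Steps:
$G{\left(n \right)} = - \frac{10}{n}$
$4176 + G{\left(-2 \right)} = 4176 - \frac{10}{-2} = 4176 - -5 = 4176 + 5 = 4181$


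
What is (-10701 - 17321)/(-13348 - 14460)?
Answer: 14011/13904 ≈ 1.0077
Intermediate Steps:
(-10701 - 17321)/(-13348 - 14460) = -28022/(-27808) = -28022*(-1/27808) = 14011/13904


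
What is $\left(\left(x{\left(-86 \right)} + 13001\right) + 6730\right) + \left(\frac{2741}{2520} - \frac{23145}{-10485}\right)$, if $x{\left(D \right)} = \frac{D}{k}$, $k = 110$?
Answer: $\frac{127454026487}{6458760} \approx 19734.0$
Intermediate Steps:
$x{\left(D \right)} = \frac{D}{110}$
$\left(\left(x{\left(-86 \right)} + 13001\right) + 6730\right) + \left(\frac{2741}{2520} - \frac{23145}{-10485}\right) = \left(\left(\frac{1}{110} \left(-86\right) + 13001\right) + 6730\right) + \left(\frac{2741}{2520} - \frac{23145}{-10485}\right) = \left(\left(- \frac{43}{55} + 13001\right) + 6730\right) + \left(2741 \cdot \frac{1}{2520} - - \frac{1543}{699}\right) = \left(\frac{715012}{55} + 6730\right) + \left(\frac{2741}{2520} + \frac{1543}{699}\right) = \frac{1085162}{55} + \frac{1934773}{587160} = \frac{127454026487}{6458760}$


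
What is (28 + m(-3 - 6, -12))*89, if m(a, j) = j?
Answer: 1424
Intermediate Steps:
(28 + m(-3 - 6, -12))*89 = (28 - 12)*89 = 16*89 = 1424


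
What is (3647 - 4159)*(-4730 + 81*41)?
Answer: 721408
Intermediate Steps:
(3647 - 4159)*(-4730 + 81*41) = -512*(-4730 + 3321) = -512*(-1409) = 721408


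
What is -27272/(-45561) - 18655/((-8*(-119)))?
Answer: -117711073/6196296 ≈ -18.997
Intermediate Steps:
-27272/(-45561) - 18655/((-8*(-119))) = -27272*(-1/45561) - 18655/952 = 27272/45561 - 18655*1/952 = 27272/45561 - 2665/136 = -117711073/6196296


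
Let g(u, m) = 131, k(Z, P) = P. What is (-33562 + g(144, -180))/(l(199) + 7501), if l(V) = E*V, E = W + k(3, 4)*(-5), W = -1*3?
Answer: -33431/2924 ≈ -11.433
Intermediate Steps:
W = -3
E = -23 (E = -3 + 4*(-5) = -3 - 20 = -23)
l(V) = -23*V
(-33562 + g(144, -180))/(l(199) + 7501) = (-33562 + 131)/(-23*199 + 7501) = -33431/(-4577 + 7501) = -33431/2924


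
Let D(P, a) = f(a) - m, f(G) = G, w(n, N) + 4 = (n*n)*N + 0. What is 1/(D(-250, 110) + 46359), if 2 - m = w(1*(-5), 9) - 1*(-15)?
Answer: 1/46703 ≈ 2.1412e-5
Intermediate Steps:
w(n, N) = -4 + N*n² (w(n, N) = -4 + ((n*n)*N + 0) = -4 + (n²*N + 0) = -4 + (N*n² + 0) = -4 + N*n²)
m = -234 (m = 2 - ((-4 + 9*(1*(-5))²) - 1*(-15)) = 2 - ((-4 + 9*(-5)²) + 15) = 2 - ((-4 + 9*25) + 15) = 2 - ((-4 + 225) + 15) = 2 - (221 + 15) = 2 - 1*236 = 2 - 236 = -234)
D(P, a) = 234 + a (D(P, a) = a - 1*(-234) = a + 234 = 234 + a)
1/(D(-250, 110) + 46359) = 1/((234 + 110) + 46359) = 1/(344 + 46359) = 1/46703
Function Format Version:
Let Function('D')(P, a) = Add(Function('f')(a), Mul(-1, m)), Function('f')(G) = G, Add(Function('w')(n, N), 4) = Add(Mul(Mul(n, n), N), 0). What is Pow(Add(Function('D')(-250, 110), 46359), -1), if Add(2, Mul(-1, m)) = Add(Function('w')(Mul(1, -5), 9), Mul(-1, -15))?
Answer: Rational(1, 46703) ≈ 2.1412e-5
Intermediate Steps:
Function('w')(n, N) = Add(-4, Mul(N, Pow(n, 2))) (Function('w')(n, N) = Add(-4, Add(Mul(Mul(n, n), N), 0)) = Add(-4, Add(Mul(Pow(n, 2), N), 0)) = Add(-4, Add(Mul(N, Pow(n, 2)), 0)) = Add(-4, Mul(N, Pow(n, 2))))
m = -234 (m = Add(2, Mul(-1, Add(Add(-4, Mul(9, Pow(Mul(1, -5), 2))), Mul(-1, -15)))) = Add(2, Mul(-1, Add(Add(-4, Mul(9, Pow(-5, 2))), 15))) = Add(2, Mul(-1, Add(Add(-4, Mul(9, 25)), 15))) = Add(2, Mul(-1, Add(Add(-4, 225), 15))) = Add(2, Mul(-1, Add(221, 15))) = Add(2, Mul(-1, 236)) = Add(2, -236) = -234)
Function('D')(P, a) = Add(234, a) (Function('D')(P, a) = Add(a, Mul(-1, -234)) = Add(a, 234) = Add(234, a))
Pow(Add(Function('D')(-250, 110), 46359), -1) = Pow(Add(Add(234, 110), 46359), -1) = Pow(Add(344, 46359), -1) = Pow(46703, -1) = Rational(1, 46703)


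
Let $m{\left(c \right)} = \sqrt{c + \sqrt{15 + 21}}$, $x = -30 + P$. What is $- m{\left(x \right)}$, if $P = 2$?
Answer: $- i \sqrt{22} \approx - 4.6904 i$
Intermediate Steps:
$x = -28$ ($x = -30 + 2 = -28$)
$m{\left(c \right)} = \sqrt{6 + c}$ ($m{\left(c \right)} = \sqrt{c + \sqrt{36}} = \sqrt{c + 6} = \sqrt{6 + c}$)
$- m{\left(x \right)} = - \sqrt{6 - 28} = - \sqrt{-22} = - i \sqrt{22}$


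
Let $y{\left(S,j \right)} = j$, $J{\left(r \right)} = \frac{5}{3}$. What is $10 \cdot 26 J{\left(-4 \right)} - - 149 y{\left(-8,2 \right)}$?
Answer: $\frac{2194}{3} \approx 731.33$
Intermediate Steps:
$J{\left(r \right)} = \frac{5}{3}$ ($J{\left(r \right)} = 5 \cdot \frac{1}{3} = \frac{5}{3}$)
$10 \cdot 26 J{\left(-4 \right)} - - 149 y{\left(-8,2 \right)} = 10 \cdot 26 \cdot \frac{5}{3} - \left(-149\right) 2 = 260 \cdot \frac{5}{3} - -298 = \frac{1300}{3} + 298 = \frac{2194}{3}$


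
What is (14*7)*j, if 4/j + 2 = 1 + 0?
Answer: -392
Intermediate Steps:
j = -4 (j = 4/(-2 + (1 + 0)) = 4/(-2 + 1) = 4/(-1) = 4*(-1) = -4)
(14*7)*j = (14*7)*(-4) = 98*(-4) = -392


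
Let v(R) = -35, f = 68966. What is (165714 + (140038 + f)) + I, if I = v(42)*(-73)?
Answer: 377273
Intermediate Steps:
I = 2555 (I = -35*(-73) = 2555)
(165714 + (140038 + f)) + I = (165714 + (140038 + 68966)) + 2555 = (165714 + 209004) + 2555 = 374718 + 2555 = 377273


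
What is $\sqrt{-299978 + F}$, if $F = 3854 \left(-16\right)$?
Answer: $i \sqrt{361642} \approx 601.37 i$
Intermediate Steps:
$F = -61664$
$\sqrt{-299978 + F} = \sqrt{-299978 - 61664} = \sqrt{-361642} = i \sqrt{361642}$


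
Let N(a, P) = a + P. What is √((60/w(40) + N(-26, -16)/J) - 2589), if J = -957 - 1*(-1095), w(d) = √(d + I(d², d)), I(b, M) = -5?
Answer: √(-67117358 + 44436*√35)/161 ≈ 50.785*I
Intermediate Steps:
w(d) = √(-5 + d) (w(d) = √(d - 5) = √(-5 + d))
J = 138 (J = -957 + 1095 = 138)
N(a, P) = P + a
√((60/w(40) + N(-26, -16)/J) - 2589) = √((60/(√(-5 + 40)) + (-16 - 26)/138) - 2589) = √((60/(√35) - 42*1/138) - 2589) = √((60*(√35/35) - 7/23) - 2589) = √((12*√35/7 - 7/23) - 2589) = √((-7/23 + 12*√35/7) - 2589) = √(-59554/23 + 12*√35/7)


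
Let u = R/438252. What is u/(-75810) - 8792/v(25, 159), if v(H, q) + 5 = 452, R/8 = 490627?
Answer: -12171089319383/618794841735 ≈ -19.669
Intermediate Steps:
R = 3925016 (R = 8*490627 = 3925016)
u = 981254/109563 (u = 3925016/438252 = 3925016*(1/438252) = 981254/109563 ≈ 8.9561)
v(H, q) = 447 (v(H, q) = -5 + 452 = 447)
u/(-75810) - 8792/v(25, 159) = (981254/109563)/(-75810) - 8792/447 = (981254/109563)*(-1/75810) - 8792*1/447 = -490627/4152985515 - 8792/447 = -12171089319383/618794841735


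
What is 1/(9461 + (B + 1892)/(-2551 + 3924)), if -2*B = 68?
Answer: 1373/12991811 ≈ 0.00010568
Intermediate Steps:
B = -34 (B = -½*68 = -34)
1/(9461 + (B + 1892)/(-2551 + 3924)) = 1/(9461 + (-34 + 1892)/(-2551 + 3924)) = 1/(9461 + 1858/1373) = 1/(12991811/1373) = 1373/12991811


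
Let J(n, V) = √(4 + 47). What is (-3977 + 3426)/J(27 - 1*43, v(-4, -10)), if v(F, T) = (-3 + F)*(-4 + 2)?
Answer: -551*√51/51 ≈ -77.155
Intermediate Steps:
v(F, T) = 6 - 2*F (v(F, T) = (-3 + F)*(-2) = 6 - 2*F)
J(n, V) = √51
(-3977 + 3426)/J(27 - 1*43, v(-4, -10)) = (-3977 + 3426)/(√51) = -551*√51/51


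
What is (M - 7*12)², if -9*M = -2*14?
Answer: 529984/81 ≈ 6543.0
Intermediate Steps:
M = 28/9 (M = -(-2)*14/9 = -⅑*(-28) = 28/9 ≈ 3.1111)
(M - 7*12)² = (28/9 - 7*12)² = (28/9 - 84)² = (-728/9)² = 529984/81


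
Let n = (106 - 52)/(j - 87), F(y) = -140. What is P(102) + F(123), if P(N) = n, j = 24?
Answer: -986/7 ≈ -140.86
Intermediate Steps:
n = -6/7 (n = (106 - 52)/(24 - 87) = 54/(-63) = 54*(-1/63) = -6/7 ≈ -0.85714)
P(N) = -6/7
P(102) + F(123) = -6/7 - 140 = -986/7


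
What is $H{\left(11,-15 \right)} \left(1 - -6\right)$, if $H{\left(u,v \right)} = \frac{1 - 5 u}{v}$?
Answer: $\frac{126}{5} \approx 25.2$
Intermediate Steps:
$H{\left(u,v \right)} = \frac{1 - 5 u}{v}$
$H{\left(11,-15 \right)} \left(1 - -6\right) = \frac{1 - 55}{-15} \left(1 - -6\right) = - \frac{1 - 55}{15} \left(1 + 6\right) = \left(- \frac{1}{15}\right) \left(-54\right) 7 = \frac{18}{5} \cdot 7 = \frac{126}{5}$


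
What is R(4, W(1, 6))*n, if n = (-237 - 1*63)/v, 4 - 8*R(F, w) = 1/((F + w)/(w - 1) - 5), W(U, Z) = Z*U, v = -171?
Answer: 325/342 ≈ 0.95029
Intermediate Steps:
W(U, Z) = U*Z
R(F, w) = ½ - 1/(8*(-5 + (F + w)/(-1 + w))) (R(F, w) = ½ - 1/(8*((F + w)/(w - 1) - 5)) = ½ - 1/(8*((F + w)/(-1 + w) - 5)) = ½ - 1/(8*(-5 + (F + w)/(-1 + w))))
n = 100/57 (n = (-237 - 1*63)/(-171) = (-237 - 63)*(-1/171) = -300*(-1/171) = 100/57 ≈ 1.7544)
R(4, W(1, 6))*n = ((21 - 17*6 + 4*4)/(8*(5 + 4 - 4*6)))*(100/57) = ((21 - 17*6 + 16)/(8*(5 + 4 - 4*6)))*(100/57) = ((21 - 102 + 16)/(8*(5 + 4 - 24)))*(100/57) = ((⅛)*(-65)/(-15))*(100/57) = ((⅛)*(-1/15)*(-65))*(100/57) = (13/24)*(100/57) = 325/342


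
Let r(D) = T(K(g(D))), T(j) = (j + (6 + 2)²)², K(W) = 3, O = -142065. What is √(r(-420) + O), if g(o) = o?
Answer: 2*I*√34394 ≈ 370.91*I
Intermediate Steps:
T(j) = (64 + j)² (T(j) = (j + 8²)² = (j + 64)² = (64 + j)²)
r(D) = 4489 (r(D) = (64 + 3)² = 67² = 4489)
√(r(-420) + O) = √(4489 - 142065) = √(-137576) = 2*I*√34394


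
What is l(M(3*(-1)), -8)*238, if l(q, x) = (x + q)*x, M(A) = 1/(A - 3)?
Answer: 46648/3 ≈ 15549.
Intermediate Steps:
M(A) = 1/(-3 + A)
l(q, x) = x*(q + x) (l(q, x) = (q + x)*x = x*(q + x))
l(M(3*(-1)), -8)*238 = -8*(1/(-3 + 3*(-1)) - 8)*238 = -8*(1/(-3 - 3) - 8)*238 = -8*(1/(-6) - 8)*238 = -8*(-1/6 - 8)*238 = -8*(-49/6)*238 = (196/3)*238 = 46648/3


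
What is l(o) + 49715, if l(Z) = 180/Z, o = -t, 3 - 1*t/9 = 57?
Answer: 1342315/27 ≈ 49715.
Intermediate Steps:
t = -486 (t = 27 - 9*57 = 27 - 513 = -486)
o = 486 (o = -1*(-486) = 486)
l(o) + 49715 = 180/486 + 49715 = 180*(1/486) + 49715 = 10/27 + 49715 = 1342315/27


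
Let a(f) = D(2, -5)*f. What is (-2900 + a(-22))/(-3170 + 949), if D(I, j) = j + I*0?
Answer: 2790/2221 ≈ 1.2562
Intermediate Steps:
D(I, j) = j (D(I, j) = j + 0 = j)
a(f) = -5*f
(-2900 + a(-22))/(-3170 + 949) = (-2900 - 5*(-22))/(-3170 + 949) = (-2900 + 110)/(-2221) = -2790*(-1/2221) = 2790/2221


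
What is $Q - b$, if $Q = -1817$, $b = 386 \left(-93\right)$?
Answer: $34081$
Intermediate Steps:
$b = -35898$
$Q - b = -1817 - -35898 = -1817 + 35898 = 34081$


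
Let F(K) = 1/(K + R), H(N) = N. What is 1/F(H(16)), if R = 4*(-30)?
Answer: -104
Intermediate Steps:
R = -120
F(K) = 1/(-120 + K) (F(K) = 1/(K - 120) = 1/(-120 + K))
1/F(H(16)) = 1/(1/(-120 + 16)) = 1/(1/(-104)) = 1/(-1/104) = -104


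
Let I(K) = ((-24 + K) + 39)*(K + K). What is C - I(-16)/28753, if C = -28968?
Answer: -832916936/28753 ≈ -28968.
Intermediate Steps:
I(K) = 2*K*(15 + K) (I(K) = (15 + K)*(2*K) = 2*K*(15 + K))
C - I(-16)/28753 = -28968 - 2*(-16)*(15 - 16)/28753 = -28968 - 2*(-16)*(-1)/28753 = -28968 - 32/28753 = -832916936/28753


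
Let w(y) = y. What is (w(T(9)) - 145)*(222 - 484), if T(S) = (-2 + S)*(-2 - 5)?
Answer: 50828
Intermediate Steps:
T(S) = 14 - 7*S (T(S) = (-2 + S)*(-7) = 14 - 7*S)
(w(T(9)) - 145)*(222 - 484) = ((14 - 7*9) - 145)*(222 - 484) = ((14 - 63) - 145)*(-262) = (-49 - 145)*(-262) = -194*(-262) = 50828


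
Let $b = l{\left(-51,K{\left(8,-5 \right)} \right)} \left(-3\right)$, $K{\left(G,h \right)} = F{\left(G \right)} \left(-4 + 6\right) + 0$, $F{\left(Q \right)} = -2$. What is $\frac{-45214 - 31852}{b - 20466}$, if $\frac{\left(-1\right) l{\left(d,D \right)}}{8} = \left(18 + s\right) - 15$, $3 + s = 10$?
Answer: $\frac{38533}{10113} \approx 3.8102$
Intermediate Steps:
$s = 7$ ($s = -3 + 10 = 7$)
$K{\left(G,h \right)} = -4$ ($K{\left(G,h \right)} = - 2 \left(-4 + 6\right) + 0 = \left(-2\right) 2 + 0 = -4 + 0 = -4$)
$l{\left(d,D \right)} = -80$ ($l{\left(d,D \right)} = - 8 \left(\left(18 + 7\right) - 15\right) = - 8 \left(25 - 15\right) = \left(-8\right) 10 = -80$)
$b = 240$ ($b = \left(-80\right) \left(-3\right) = 240$)
$\frac{-45214 - 31852}{b - 20466} = \frac{-45214 - 31852}{240 - 20466} = - \frac{77066}{-20226} = \left(-77066\right) \left(- \frac{1}{20226}\right) = \frac{38533}{10113}$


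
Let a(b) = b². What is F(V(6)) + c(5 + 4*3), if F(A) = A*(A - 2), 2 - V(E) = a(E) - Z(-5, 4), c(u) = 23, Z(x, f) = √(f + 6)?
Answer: 1257 - 70*√10 ≈ 1035.6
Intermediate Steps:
Z(x, f) = √(6 + f)
V(E) = 2 + √10 - E² (V(E) = 2 - (E² - √(6 + 4)) = 2 - (E² - √10) = 2 + (√10 - E²) = 2 + √10 - E²)
F(A) = A*(-2 + A)
F(V(6)) + c(5 + 4*3) = (2 + √10 - 1*6²)*(-2 + (2 + √10 - 1*6²)) + 23 = (2 + √10 - 1*36)*(-2 + (2 + √10 - 1*36)) + 23 = (2 + √10 - 36)*(-2 + (2 + √10 - 36)) + 23 = (-34 + √10)*(-2 + (-34 + √10)) + 23 = (-34 + √10)*(-36 + √10) + 23 = (-36 + √10)*(-34 + √10) + 23 = 23 + (-36 + √10)*(-34 + √10)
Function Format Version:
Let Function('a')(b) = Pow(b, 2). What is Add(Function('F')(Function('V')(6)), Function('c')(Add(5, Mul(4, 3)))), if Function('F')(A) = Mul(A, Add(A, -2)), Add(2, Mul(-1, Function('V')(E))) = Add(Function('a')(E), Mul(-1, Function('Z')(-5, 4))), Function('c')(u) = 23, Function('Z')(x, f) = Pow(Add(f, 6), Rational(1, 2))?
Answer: Add(1257, Mul(-70, Pow(10, Rational(1, 2)))) ≈ 1035.6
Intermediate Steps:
Function('Z')(x, f) = Pow(Add(6, f), Rational(1, 2))
Function('V')(E) = Add(2, Pow(10, Rational(1, 2)), Mul(-1, Pow(E, 2))) (Function('V')(E) = Add(2, Mul(-1, Add(Pow(E, 2), Mul(-1, Pow(Add(6, 4), Rational(1, 2)))))) = Add(2, Mul(-1, Add(Pow(E, 2), Mul(-1, Pow(10, Rational(1, 2)))))) = Add(2, Add(Pow(10, Rational(1, 2)), Mul(-1, Pow(E, 2)))) = Add(2, Pow(10, Rational(1, 2)), Mul(-1, Pow(E, 2))))
Function('F')(A) = Mul(A, Add(-2, A))
Add(Function('F')(Function('V')(6)), Function('c')(Add(5, Mul(4, 3)))) = Add(Mul(Add(2, Pow(10, Rational(1, 2)), Mul(-1, Pow(6, 2))), Add(-2, Add(2, Pow(10, Rational(1, 2)), Mul(-1, Pow(6, 2))))), 23) = Add(Mul(Add(2, Pow(10, Rational(1, 2)), Mul(-1, 36)), Add(-2, Add(2, Pow(10, Rational(1, 2)), Mul(-1, 36)))), 23) = Add(Mul(Add(2, Pow(10, Rational(1, 2)), -36), Add(-2, Add(2, Pow(10, Rational(1, 2)), -36))), 23) = Add(Mul(Add(-34, Pow(10, Rational(1, 2))), Add(-2, Add(-34, Pow(10, Rational(1, 2))))), 23) = Add(Mul(Add(-34, Pow(10, Rational(1, 2))), Add(-36, Pow(10, Rational(1, 2)))), 23) = Add(Mul(Add(-36, Pow(10, Rational(1, 2))), Add(-34, Pow(10, Rational(1, 2)))), 23) = Add(23, Mul(Add(-36, Pow(10, Rational(1, 2))), Add(-34, Pow(10, Rational(1, 2)))))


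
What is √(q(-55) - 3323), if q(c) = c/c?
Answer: I*√3322 ≈ 57.637*I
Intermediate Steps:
q(c) = 1
√(q(-55) - 3323) = √(1 - 3323) = √(-3322) = I*√3322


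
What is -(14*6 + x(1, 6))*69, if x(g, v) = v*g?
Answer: -6210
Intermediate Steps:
x(g, v) = g*v
-(14*6 + x(1, 6))*69 = -(14*6 + 1*6)*69 = -(84 + 6)*69 = -90*69 = -1*6210 = -6210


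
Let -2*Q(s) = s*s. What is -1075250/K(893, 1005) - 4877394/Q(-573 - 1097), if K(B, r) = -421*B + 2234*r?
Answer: 3808762708999/1303264822825 ≈ 2.9225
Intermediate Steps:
Q(s) = -s**2/2 (Q(s) = -s*s/2 = -s**2/2)
-1075250/K(893, 1005) - 4877394/Q(-573 - 1097) = -1075250/(-421*893 + 2234*1005) - 4877394*(-2/(-573 - 1097)**2) = -1075250/(-375953 + 2245170) - 4877394/((-1/2*(-1670)**2)) = -1075250/1869217 - 4877394/((-1/2*2788900)) = -1075250*1/1869217 - 4877394/(-1394450) = -1075250/1869217 - 4877394*(-1/1394450) = -1075250/1869217 + 2438697/697225 = 3808762708999/1303264822825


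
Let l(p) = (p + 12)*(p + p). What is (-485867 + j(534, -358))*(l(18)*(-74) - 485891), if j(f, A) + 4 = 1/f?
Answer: 146802556941643/534 ≈ 2.7491e+11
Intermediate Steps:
j(f, A) = -4 + 1/f
l(p) = 2*p*(12 + p) (l(p) = (12 + p)*(2*p) = 2*p*(12 + p))
(-485867 + j(534, -358))*(l(18)*(-74) - 485891) = (-485867 + (-4 + 1/534))*((2*18*(12 + 18))*(-74) - 485891) = (-485867 + (-4 + 1/534))*((2*18*30)*(-74) - 485891) = (-485867 - 2135/534)*(1080*(-74) - 485891) = -259455113*(-79920 - 485891)/534 = -259455113/534*(-565811) = 146802556941643/534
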